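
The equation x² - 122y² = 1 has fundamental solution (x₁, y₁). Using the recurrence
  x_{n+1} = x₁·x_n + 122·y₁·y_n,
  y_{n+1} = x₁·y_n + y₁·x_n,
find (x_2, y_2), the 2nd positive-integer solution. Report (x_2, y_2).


Step 1: Find the fundamental solution (x₁, y₁) of x² - 122y² = 1.
  Expand √122 as a continued fraction. a₀ = ⌊√122⌋ = 11; iterate m_{k+1} = d_k·a_k − m_k, d_{k+1} = (122 − m_{k+1}²)/d_k, a_{k+1} = ⌊(a₀ + m_{k+1})/d_{k+1}⌋ (starting m₀ = 0, d₀ = 1), with convergents p_k = a_k·p_{k-1} + p_{k-2}, q_k = a_k·q_{k-1} + q_{k-2} (p₋₁ = 1, q₋₁ = 0):
  k = 0: a₀ = 11; p₀/q₀ = 11/1; p₀² − 122·q₀² = 121 − 122 = -1.
  k = 1: m = 11, d = 1, a = ⌊(11 + 11)/1⌋ = 22; p/q = (22·11 + 1)/(22·1 + 0) = 243/22; p² − 122·q² = 59049 − 59048 = 1.
  The first convergent with p² − 122·q² = 1 gives the fundamental solution (x₁, y₁) = (243, 22).
Step 2: Apply the recurrence (x_{n+1}, y_{n+1}) = (x₁x_n + 122y₁y_n, x₁y_n + y₁x_n) repeatedly.
  From (x_1, y_1) = (243, 22): x_2 = 243·243 + 122·22·22 = 118097; y_2 = 243·22 + 22·243 = 10692.
Step 3: Verify x_2² - 122·y_2² = 13946901409 - 13946901408 = 1 (should be 1). ✓

(x_1, y_1) = (243, 22); (x_2, y_2) = (118097, 10692).


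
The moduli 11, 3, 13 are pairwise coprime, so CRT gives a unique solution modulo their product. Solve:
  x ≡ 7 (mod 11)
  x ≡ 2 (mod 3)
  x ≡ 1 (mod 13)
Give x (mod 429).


Moduli 11, 3, 13 are pairwise coprime; by CRT there is a unique solution modulo M = 11 · 3 · 13 = 429.
Solve pairwise, accumulating the modulus:
  Start with x ≡ 7 (mod 11).
  Combine with x ≡ 2 (mod 3): since gcd(11, 3) = 1, we get a unique residue mod 33.
    Write x = 7 + 11·t and substitute into x ≡ 2 (mod 3): 11·t ≡ 2 − 7 = -5 (mod 3).
    Reduce coefficients mod 3: 2·t ≡ 1 (mod 3).
    The inverse of 2 mod 3 is 2 (since 2·2 = 4 = 1·3 + 1), so t ≡ 2·1 = 2 ≡ 2 (mod 3).
    Then x = 7 + 11·2 = 29, valid modulo lcm(11, 3) = 33: x ≡ 29 (mod 33).
  Combine with x ≡ 1 (mod 13): since gcd(33, 13) = 1, we get a unique residue mod 429.
    Write x = 29 + 33·t and substitute into x ≡ 1 (mod 13): 33·t ≡ 1 − 29 = -28 (mod 13).
    Reduce coefficients mod 13: 7·t ≡ 11 (mod 13).
    The inverse of 7 mod 13 is 2 (since 7·2 = 14 = 1·13 + 1), so t ≡ 2·11 = 22 ≡ 9 (mod 13).
    Then x = 29 + 33·9 = 326, valid modulo lcm(33, 13) = 429: x ≡ 326 (mod 429).
Verify: 326 mod 11 = 7 ✓, 326 mod 3 = 2 ✓, 326 mod 13 = 1 ✓.

x ≡ 326 (mod 429).


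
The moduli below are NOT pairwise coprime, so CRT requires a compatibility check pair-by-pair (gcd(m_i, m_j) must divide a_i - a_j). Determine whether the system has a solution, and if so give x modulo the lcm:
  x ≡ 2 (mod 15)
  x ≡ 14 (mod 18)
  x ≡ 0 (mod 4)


Moduli 15, 18, 4 are not pairwise coprime, so CRT works modulo lcm(m_i) when all pairwise compatibility conditions hold.
Pairwise compatibility: gcd(m_i, m_j) must divide a_i - a_j for every pair.
Merge one congruence at a time:
  Start: x ≡ 2 (mod 15).
  Combine with x ≡ 14 (mod 18): gcd(15, 18) = 3; 14 - 2 = 12, which IS divisible by 3, so compatible.
    Write x = 2 + 15·t and substitute into x ≡ 14 (mod 18): 15·t ≡ 14 − 2 = 12 (mod 18).
    Divide the congruence (and modulus) by g = 3: 5·t ≡ 4 (mod 6).
    The inverse of 5 mod 6 is 5 (since 5·5 = 25 = 4·6 + 1), so t ≡ 5·4 = 20 ≡ 2 (mod 6).
    Then x = 2 + 15·2 = 32, valid modulo lcm(15, 18) = 90: x ≡ 32 (mod 90).
  Combine with x ≡ 0 (mod 4): gcd(90, 4) = 2; 0 - 32 = -32, which IS divisible by 2, so compatible.
    Write x = 32 + 90·t and substitute into x ≡ 0 (mod 4): 90·t ≡ 0 − 32 = -32 (mod 4).
    Divide the congruence (and modulus) by g = 2: 45·t ≡ -16 (mod 2).
    Reduce coefficients mod 2: 1·t ≡ 0 (mod 2).
    So t ≡ 0 (mod 2).
    Then x = 32 + 90·0 = 32, valid modulo lcm(90, 4) = 180: x ≡ 32 (mod 180).
Verify: 32 mod 15 = 2, 32 mod 18 = 14, 32 mod 4 = 0.

x ≡ 32 (mod 180).


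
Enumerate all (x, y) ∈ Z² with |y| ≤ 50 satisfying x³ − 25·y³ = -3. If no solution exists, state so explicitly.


The equation is x³ - 25y³ = -3. For fixed y, x³ = 25·y³ − 3, so a solution requires the RHS to be a perfect cube.
Strategy: iterate y from -50 to 50, compute RHS = 25·y³ − 3, and check whether it is a (positive or negative) perfect cube.
Check small values of y:
  y = 0: RHS = -3 is not a perfect cube.
  y = 1: RHS = 22 is not a perfect cube.
  y = -1: RHS = -28 is not a perfect cube.
  y = 2: RHS = 197 is not a perfect cube.
  y = -2: RHS = -203 is not a perfect cube.
  y = 3: RHS = 672 is not a perfect cube.
  y = -3: RHS = -678 is not a perfect cube.
Continuing the search up to |y| = 50 finds no solutions either.
No (x, y) in the scanned range satisfies the equation.

No integer solutions with |y| ≤ 50.


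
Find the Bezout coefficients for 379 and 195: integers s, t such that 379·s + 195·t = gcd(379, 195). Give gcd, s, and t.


Euclidean algorithm on (379, 195) — divide until remainder is 0:
  379 = 1 · 195 + 184
  195 = 1 · 184 + 11
  184 = 16 · 11 + 8
  11 = 1 · 8 + 3
  8 = 2 · 3 + 2
  3 = 1 · 2 + 1
  2 = 2 · 1 + 0
gcd(379, 195) = 1.
Track Bezout coefficients alongside the remainders: start with r₀ = 379 = a·1 + b·0 (s = 1, t = 0) and r₁ = 195 = a·0 + b·1 (s = 0, t = 1); each new remainder r_{k+1} = r_{k-1} − q_k·r_k inherits s_{k+1} = s_{k-1} − q_k·s_k, t_{k+1} = t_{k-1} − q_k·t_k, so r_k = a·s_k + b·t_k at every step:
  q = 1: r = 184, s = 1 − 1·0 = 1, t = 0 − 1·1 = -1  (check: 379·1 + 195·(-1) = 184)
  q = 1: r = 11, s = 0 − 1·1 = -1, t = 1 − 1·(-1) = 2  (check: 379·(-1) + 195·2 = 11)
  q = 16: r = 8, s = 1 − 16·(-1) = 17, t = -1 − 16·2 = -33  (check: 379·17 + 195·(-33) = 8)
  q = 1: r = 3, s = -1 − 1·17 = -18, t = 2 − 1·(-33) = 35  (check: 379·(-18) + 195·35 = 3)
  q = 2: r = 2, s = 17 − 2·(-18) = 53, t = -33 − 2·35 = -103  (check: 379·53 + 195·(-103) = 2)
  q = 1: r = 1, s = -18 − 1·53 = -71, t = 35 − 1·(-103) = 138  (check: 379·(-71) + 195·138 = 1)
The row with r = 1 (the gcd) gives the Bezout coefficients s = -71, t = 138.
Result: 379 · (-71) + 195 · (138) = 1.

gcd(379, 195) = 1; s = -71, t = 138 (check: 379·(-71) + 195·138 = 1).


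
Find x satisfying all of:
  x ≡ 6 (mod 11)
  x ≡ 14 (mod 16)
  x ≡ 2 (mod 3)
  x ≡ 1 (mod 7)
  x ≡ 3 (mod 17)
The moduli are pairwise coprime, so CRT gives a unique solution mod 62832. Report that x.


Product of moduli M = 11 · 16 · 3 · 7 · 17 = 62832.
Merge one congruence at a time:
  Start: x ≡ 6 (mod 11).
  Combine with x ≡ 14 (mod 16); new modulus lcm = 176.
    Write x = 6 + 11·t and substitute into x ≡ 14 (mod 16): 11·t ≡ 14 − 6 = 8 (mod 16).
    The inverse of 11 mod 16 is 3 (since 11·3 = 33 = 2·16 + 1), so t ≡ 3·8 = 24 ≡ 8 (mod 16).
    Then x = 6 + 11·8 = 94, valid modulo lcm(11, 16) = 176: x ≡ 94 (mod 176).
  Combine with x ≡ 2 (mod 3); new modulus lcm = 528.
    Write x = 94 + 176·t and substitute into x ≡ 2 (mod 3): 176·t ≡ 2 − 94 = -92 (mod 3).
    Reduce coefficients mod 3: 2·t ≡ 1 (mod 3).
    The inverse of 2 mod 3 is 2 (since 2·2 = 4 = 1·3 + 1), so t ≡ 2·1 = 2 ≡ 2 (mod 3).
    Then x = 94 + 176·2 = 446, valid modulo lcm(176, 3) = 528: x ≡ 446 (mod 528).
  Combine with x ≡ 1 (mod 7); new modulus lcm = 3696.
    Write x = 446 + 528·t and substitute into x ≡ 1 (mod 7): 528·t ≡ 1 − 446 = -445 (mod 7).
    Reduce coefficients mod 7: 3·t ≡ 3 (mod 7).
    The inverse of 3 mod 7 is 5 (since 3·5 = 15 = 2·7 + 1), so t ≡ 5·3 = 15 ≡ 1 (mod 7).
    Then x = 446 + 528·1 = 974, valid modulo lcm(528, 7) = 3696: x ≡ 974 (mod 3696).
  Combine with x ≡ 3 (mod 17); new modulus lcm = 62832.
    Write x = 974 + 3696·t and substitute into x ≡ 3 (mod 17): 3696·t ≡ 3 − 974 = -971 (mod 17).
    Reduce coefficients mod 17: 7·t ≡ 15 (mod 17).
    The inverse of 7 mod 17 is 5 (since 7·5 = 35 = 2·17 + 1), so t ≡ 5·15 = 75 ≡ 7 (mod 17).
    Then x = 974 + 3696·7 = 26846, valid modulo lcm(3696, 17) = 62832: x ≡ 26846 (mod 62832).
Verify against each original: 26846 mod 11 = 6, 26846 mod 16 = 14, 26846 mod 3 = 2, 26846 mod 7 = 1, 26846 mod 17 = 3.

x ≡ 26846 (mod 62832).


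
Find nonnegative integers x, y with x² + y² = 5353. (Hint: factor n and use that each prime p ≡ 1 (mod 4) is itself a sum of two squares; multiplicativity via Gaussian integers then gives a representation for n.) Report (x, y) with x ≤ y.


Step 1: Factor n = 5353 = 53 · 101.
Step 2: Check the mod-4 condition on each prime factor: 53 ≡ 1 (mod 4), exponent 1; 101 ≡ 1 (mod 4), exponent 1.
All primes ≡ 3 (mod 4) appear to even exponent (or don't appear), so by the two-squares theorem n IS expressible as a sum of two squares.
Step 3: Build a representation. Here n = 53 · 101 is a product of primes ≡ 1 (mod 4). Each prime p ≡ 1 (mod 4) is itself a sum of two squares; find a² by testing p − a² for a perfect square:
  53: 53 − 1² = 52, 53 − 2² = 49 = 7² ⇒ 53 = 2² + 7².
  101: 101 − 1² = 100 = 10² ⇒ 101 = 1² + 10².
  Combine using the Brahmagupta–Fibonacci identity (a² + b²)(c² + d²) = (ac − bd)² + (ad + bc)² = (ac + bd)² + (ad − bc)²:
  53 · 101 = 5353: from (2² + 7²)(1² + 10²), take (2·1 − 7·10, 2·10 + 7·1) = (2 − 70, 20 + 7) = (-68, 27); dropping signs (only squares matter) gives (68, 27); check 68² + 27² = 4624 + 729 = 5353 ✓.
Step 4: Order so x ≤ y and verify: 27² + 68² = 729 + 4624 = 5353 = n. ✓

n = 5353 = 27² + 68² (one valid representation with x ≤ y).


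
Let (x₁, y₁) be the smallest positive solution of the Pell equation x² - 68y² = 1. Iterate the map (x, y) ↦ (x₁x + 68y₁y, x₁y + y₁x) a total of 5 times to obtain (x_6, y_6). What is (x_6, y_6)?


Step 1: Find the fundamental solution (x₁, y₁) of x² - 68y² = 1.
  Expand √68 as a continued fraction. a₀ = ⌊√68⌋ = 8; iterate m_{k+1} = d_k·a_k − m_k, d_{k+1} = (68 − m_{k+1}²)/d_k, a_{k+1} = ⌊(a₀ + m_{k+1})/d_{k+1}⌋ (starting m₀ = 0, d₀ = 1), with convergents p_k = a_k·p_{k-1} + p_{k-2}, q_k = a_k·q_{k-1} + q_{k-2} (p₋₁ = 1, q₋₁ = 0):
  k = 0: a₀ = 8; p₀/q₀ = 8/1; p₀² − 68·q₀² = 64 − 68 = -4.
  k = 1: m = 8, d = 4, a = ⌊(8 + 8)/4⌋ = 4; p/q = (4·8 + 1)/(4·1 + 0) = 33/4; p² − 68·q² = 1089 − 1088 = 1.
  The first convergent with p² − 68·q² = 1 gives the fundamental solution (x₁, y₁) = (33, 4).
Step 2: Apply the recurrence (x_{n+1}, y_{n+1}) = (x₁x_n + 68y₁y_n, x₁y_n + y₁x_n) repeatedly.
  From (x_1, y_1) = (33, 4): x_2 = 33·33 + 68·4·4 = 2177; y_2 = 33·4 + 4·33 = 264.
  From (x_2, y_2) = (2177, 264): x_3 = 33·2177 + 68·4·264 = 143649; y_3 = 33·264 + 4·2177 = 17420.
  From (x_3, y_3) = (143649, 17420): x_4 = 33·143649 + 68·4·17420 = 9478657; y_4 = 33·17420 + 4·143649 = 1149456.
  From (x_4, y_4) = (9478657, 1149456): x_5 = 33·9478657 + 68·4·1149456 = 625447713; y_5 = 33·1149456 + 4·9478657 = 75846676.
  From (x_5, y_5) = (625447713, 75846676): x_6 = 33·625447713 + 68·4·75846676 = 41270070401; y_6 = 33·75846676 + 4·625447713 = 5004731160.
Step 3: Verify x_6² - 68·y_6² = 1703218710903496300801 - 1703218710903496300800 = 1 (should be 1). ✓

(x_1, y_1) = (33, 4); (x_6, y_6) = (41270070401, 5004731160).


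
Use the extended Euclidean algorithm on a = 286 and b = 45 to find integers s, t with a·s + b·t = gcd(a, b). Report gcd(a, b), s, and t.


Euclidean algorithm on (286, 45) — divide until remainder is 0:
  286 = 6 · 45 + 16
  45 = 2 · 16 + 13
  16 = 1 · 13 + 3
  13 = 4 · 3 + 1
  3 = 3 · 1 + 0
gcd(286, 45) = 1.
Track Bezout coefficients alongside the remainders: start with r₀ = 286 = a·1 + b·0 (s = 1, t = 0) and r₁ = 45 = a·0 + b·1 (s = 0, t = 1); each new remainder r_{k+1} = r_{k-1} − q_k·r_k inherits s_{k+1} = s_{k-1} − q_k·s_k, t_{k+1} = t_{k-1} − q_k·t_k, so r_k = a·s_k + b·t_k at every step:
  q = 6: r = 16, s = 1 − 6·0 = 1, t = 0 − 6·1 = -6  (check: 286·1 + 45·(-6) = 16)
  q = 2: r = 13, s = 0 − 2·1 = -2, t = 1 − 2·(-6) = 13  (check: 286·(-2) + 45·13 = 13)
  q = 1: r = 3, s = 1 − 1·(-2) = 3, t = -6 − 1·13 = -19  (check: 286·3 + 45·(-19) = 3)
  q = 4: r = 1, s = -2 − 4·3 = -14, t = 13 − 4·(-19) = 89  (check: 286·(-14) + 45·89 = 1)
The row with r = 1 (the gcd) gives the Bezout coefficients s = -14, t = 89.
Result: 286 · (-14) + 45 · (89) = 1.

gcd(286, 45) = 1; s = -14, t = 89 (check: 286·(-14) + 45·89 = 1).


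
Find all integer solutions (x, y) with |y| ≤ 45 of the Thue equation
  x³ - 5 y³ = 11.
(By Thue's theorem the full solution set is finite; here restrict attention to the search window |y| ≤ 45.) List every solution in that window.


The equation is x³ - 5y³ = 11. For fixed y, x³ = 5·y³ + 11, so a solution requires the RHS to be a perfect cube.
Strategy: iterate y from -45 to 45, compute RHS = 5·y³ + 11, and check whether it is a (positive or negative) perfect cube.
Check small values of y:
  y = 0: RHS = 11 is not a perfect cube.
  y = 1: RHS = 16 is not a perfect cube.
  y = -1: RHS = 6 is not a perfect cube.
  y = 2: RHS = 51 is not a perfect cube.
  y = -2: RHS = -29 is not a perfect cube.
  y = 3: RHS = 146 is not a perfect cube.
  y = -3: RHS = -124 is not a perfect cube.
Continuing the search up to |y| = 45 finds no solutions either.
No (x, y) in the scanned range satisfies the equation.

No integer solutions with |y| ≤ 45.


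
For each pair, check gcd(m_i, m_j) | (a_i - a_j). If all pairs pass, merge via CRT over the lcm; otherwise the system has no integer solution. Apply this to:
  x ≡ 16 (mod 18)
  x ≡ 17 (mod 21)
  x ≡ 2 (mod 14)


Moduli 18, 21, 14 are not pairwise coprime, so CRT works modulo lcm(m_i) when all pairwise compatibility conditions hold.
Pairwise compatibility: gcd(m_i, m_j) must divide a_i - a_j for every pair.
Merge one congruence at a time:
  Start: x ≡ 16 (mod 18).
  Combine with x ≡ 17 (mod 21): gcd(18, 21) = 3, and 17 - 16 = 1 is NOT divisible by 3.
    ⇒ system is inconsistent (no integer solution).

No solution (the system is inconsistent).


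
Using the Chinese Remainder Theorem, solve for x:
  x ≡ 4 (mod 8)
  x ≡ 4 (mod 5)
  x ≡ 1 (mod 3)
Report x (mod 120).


Moduli 8, 5, 3 are pairwise coprime; by CRT there is a unique solution modulo M = 8 · 5 · 3 = 120.
Solve pairwise, accumulating the modulus:
  Start with x ≡ 4 (mod 8).
  Combine with x ≡ 4 (mod 5): since gcd(8, 5) = 1, we get a unique residue mod 40.
    Write x = 4 + 8·t and substitute into x ≡ 4 (mod 5): 8·t ≡ 4 − 4 = 0 (mod 5).
    Reduce coefficients mod 5: 3·t ≡ 0 (mod 5).
    The inverse of 3 mod 5 is 2 (since 3·2 = 6 = 1·5 + 1), so t ≡ 2·0 = 0 ≡ 0 (mod 5).
    Then x = 4 + 8·0 = 4, valid modulo lcm(8, 5) = 40: x ≡ 4 (mod 40).
  Combine with x ≡ 1 (mod 3): since gcd(40, 3) = 1, we get a unique residue mod 120.
    Write x = 4 + 40·t and substitute into x ≡ 1 (mod 3): 40·t ≡ 1 − 4 = -3 (mod 3).
    Reduce coefficients mod 3: 1·t ≡ 0 (mod 3).
    So t ≡ 0 (mod 3).
    Then x = 4 + 40·0 = 4, valid modulo lcm(40, 3) = 120: x ≡ 4 (mod 120).
Verify: 4 mod 8 = 4 ✓, 4 mod 5 = 4 ✓, 4 mod 3 = 1 ✓.

x ≡ 4 (mod 120).


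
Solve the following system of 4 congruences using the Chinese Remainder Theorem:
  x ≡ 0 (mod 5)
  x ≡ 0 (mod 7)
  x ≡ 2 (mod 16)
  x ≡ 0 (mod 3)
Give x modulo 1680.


Product of moduli M = 5 · 7 · 16 · 3 = 1680.
Merge one congruence at a time:
  Start: x ≡ 0 (mod 5).
  Combine with x ≡ 0 (mod 7); new modulus lcm = 35.
    Write x = 0 + 5·t and substitute into x ≡ 0 (mod 7): 5·t ≡ 0 − 0 = 0 (mod 7).
    The inverse of 5 mod 7 is 3 (since 5·3 = 15 = 2·7 + 1), so t ≡ 3·0 = 0 ≡ 0 (mod 7).
    Then x = 0 + 5·0 = 0, valid modulo lcm(5, 7) = 35: x ≡ 0 (mod 35).
  Combine with x ≡ 2 (mod 16); new modulus lcm = 560.
    Write x = 0 + 35·t and substitute into x ≡ 2 (mod 16): 35·t ≡ 2 − 0 = 2 (mod 16).
    Reduce coefficients mod 16: 3·t ≡ 2 (mod 16).
    The inverse of 3 mod 16 is 11 (since 3·11 = 33 = 2·16 + 1), so t ≡ 11·2 = 22 ≡ 6 (mod 16).
    Then x = 0 + 35·6 = 210, valid modulo lcm(35, 16) = 560: x ≡ 210 (mod 560).
  Combine with x ≡ 0 (mod 3); new modulus lcm = 1680.
    Write x = 210 + 560·t and substitute into x ≡ 0 (mod 3): 560·t ≡ 0 − 210 = -210 (mod 3).
    Reduce coefficients mod 3: 2·t ≡ 0 (mod 3).
    The inverse of 2 mod 3 is 2 (since 2·2 = 4 = 1·3 + 1), so t ≡ 2·0 = 0 ≡ 0 (mod 3).
    Then x = 210 + 560·0 = 210, valid modulo lcm(560, 3) = 1680: x ≡ 210 (mod 1680).
Verify against each original: 210 mod 5 = 0, 210 mod 7 = 0, 210 mod 16 = 2, 210 mod 3 = 0.

x ≡ 210 (mod 1680).


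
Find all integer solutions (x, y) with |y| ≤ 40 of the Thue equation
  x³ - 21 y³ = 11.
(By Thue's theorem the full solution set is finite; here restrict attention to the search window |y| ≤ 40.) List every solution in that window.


The equation is x³ - 21y³ = 11. For fixed y, x³ = 21·y³ + 11, so a solution requires the RHS to be a perfect cube.
Strategy: iterate y from -40 to 40, compute RHS = 21·y³ + 11, and check whether it is a (positive or negative) perfect cube.
Check small values of y:
  y = 0: RHS = 11 is not a perfect cube.
  y = 1: RHS = 32 is not a perfect cube.
  y = -1: RHS = -10 is not a perfect cube.
  y = 2: RHS = 179 is not a perfect cube.
  y = -2: RHS = -157 is not a perfect cube.
  y = 3: RHS = 578 is not a perfect cube.
  y = -3: RHS = -556 is not a perfect cube.
Continuing the search up to |y| = 40 finds no solutions either.
No (x, y) in the scanned range satisfies the equation.

No integer solutions with |y| ≤ 40.


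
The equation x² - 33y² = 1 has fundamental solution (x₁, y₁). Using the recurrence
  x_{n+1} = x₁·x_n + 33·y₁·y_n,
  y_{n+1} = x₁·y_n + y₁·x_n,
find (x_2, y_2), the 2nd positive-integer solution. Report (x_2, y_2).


Step 1: Find the fundamental solution (x₁, y₁) of x² - 33y² = 1.
  Expand √33 as a continued fraction. a₀ = ⌊√33⌋ = 5; iterate m_{k+1} = d_k·a_k − m_k, d_{k+1} = (33 − m_{k+1}²)/d_k, a_{k+1} = ⌊(a₀ + m_{k+1})/d_{k+1}⌋ (starting m₀ = 0, d₀ = 1), with convergents p_k = a_k·p_{k-1} + p_{k-2}, q_k = a_k·q_{k-1} + q_{k-2} (p₋₁ = 1, q₋₁ = 0):
  k = 0: a₀ = 5; p₀/q₀ = 5/1; p₀² − 33·q₀² = 25 − 33 = -8.
  k = 1: m = 5, d = 8, a = ⌊(5 + 5)/8⌋ = 1; p/q = (1·5 + 1)/(1·1 + 0) = 6/1; p² − 33·q² = 36 − 33 = 3.
  k = 2: m = 3, d = 3, a = ⌊(5 + 3)/3⌋ = 2; p/q = (2·6 + 5)/(2·1 + 1) = 17/3; p² − 33·q² = 289 − 297 = -8.
  k = 3: m = 3, d = 8, a = ⌊(5 + 3)/8⌋ = 1; p/q = (1·17 + 6)/(1·3 + 1) = 23/4; p² − 33·q² = 529 − 528 = 1.
  The first convergent with p² − 33·q² = 1 gives the fundamental solution (x₁, y₁) = (23, 4).
Step 2: Apply the recurrence (x_{n+1}, y_{n+1}) = (x₁x_n + 33y₁y_n, x₁y_n + y₁x_n) repeatedly.
  From (x_1, y_1) = (23, 4): x_2 = 23·23 + 33·4·4 = 1057; y_2 = 23·4 + 4·23 = 184.
Step 3: Verify x_2² - 33·y_2² = 1117249 - 1117248 = 1 (should be 1). ✓

(x_1, y_1) = (23, 4); (x_2, y_2) = (1057, 184).


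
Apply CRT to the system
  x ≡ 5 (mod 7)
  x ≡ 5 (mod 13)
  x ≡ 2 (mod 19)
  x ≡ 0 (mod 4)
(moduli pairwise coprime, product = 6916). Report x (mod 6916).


Product of moduli M = 7 · 13 · 19 · 4 = 6916.
Merge one congruence at a time:
  Start: x ≡ 5 (mod 7).
  Combine with x ≡ 5 (mod 13); new modulus lcm = 91.
    Write x = 5 + 7·t and substitute into x ≡ 5 (mod 13): 7·t ≡ 5 − 5 = 0 (mod 13).
    The inverse of 7 mod 13 is 2 (since 7·2 = 14 = 1·13 + 1), so t ≡ 2·0 = 0 ≡ 0 (mod 13).
    Then x = 5 + 7·0 = 5, valid modulo lcm(7, 13) = 91: x ≡ 5 (mod 91).
  Combine with x ≡ 2 (mod 19); new modulus lcm = 1729.
    Write x = 5 + 91·t and substitute into x ≡ 2 (mod 19): 91·t ≡ 2 − 5 = -3 (mod 19).
    Reduce coefficients mod 19: 15·t ≡ 16 (mod 19).
    The inverse of 15 mod 19 is 14 (since 15·14 = 210 = 11·19 + 1), so t ≡ 14·16 = 224 ≡ 15 (mod 19).
    Then x = 5 + 91·15 = 1370, valid modulo lcm(91, 19) = 1729: x ≡ 1370 (mod 1729).
  Combine with x ≡ 0 (mod 4); new modulus lcm = 6916.
    Write x = 1370 + 1729·t and substitute into x ≡ 0 (mod 4): 1729·t ≡ 0 − 1370 = -1370 (mod 4).
    Reduce coefficients mod 4: 1·t ≡ 2 (mod 4).
    So t ≡ 2 (mod 4).
    Then x = 1370 + 1729·2 = 4828, valid modulo lcm(1729, 4) = 6916: x ≡ 4828 (mod 6916).
Verify against each original: 4828 mod 7 = 5, 4828 mod 13 = 5, 4828 mod 19 = 2, 4828 mod 4 = 0.

x ≡ 4828 (mod 6916).


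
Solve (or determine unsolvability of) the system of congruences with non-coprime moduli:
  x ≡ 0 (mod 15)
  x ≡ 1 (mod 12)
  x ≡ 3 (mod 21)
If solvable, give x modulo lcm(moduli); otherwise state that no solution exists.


Moduli 15, 12, 21 are not pairwise coprime, so CRT works modulo lcm(m_i) when all pairwise compatibility conditions hold.
Pairwise compatibility: gcd(m_i, m_j) must divide a_i - a_j for every pair.
Merge one congruence at a time:
  Start: x ≡ 0 (mod 15).
  Combine with x ≡ 1 (mod 12): gcd(15, 12) = 3, and 1 - 0 = 1 is NOT divisible by 3.
    ⇒ system is inconsistent (no integer solution).

No solution (the system is inconsistent).


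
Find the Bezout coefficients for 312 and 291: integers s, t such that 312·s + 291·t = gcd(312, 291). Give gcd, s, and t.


Euclidean algorithm on (312, 291) — divide until remainder is 0:
  312 = 1 · 291 + 21
  291 = 13 · 21 + 18
  21 = 1 · 18 + 3
  18 = 6 · 3 + 0
gcd(312, 291) = 3.
Track Bezout coefficients alongside the remainders: start with r₀ = 312 = a·1 + b·0 (s = 1, t = 0) and r₁ = 291 = a·0 + b·1 (s = 0, t = 1); each new remainder r_{k+1} = r_{k-1} − q_k·r_k inherits s_{k+1} = s_{k-1} − q_k·s_k, t_{k+1} = t_{k-1} − q_k·t_k, so r_k = a·s_k + b·t_k at every step:
  q = 1: r = 21, s = 1 − 1·0 = 1, t = 0 − 1·1 = -1  (check: 312·1 + 291·(-1) = 21)
  q = 13: r = 18, s = 0 − 13·1 = -13, t = 1 − 13·(-1) = 14  (check: 312·(-13) + 291·14 = 18)
  q = 1: r = 3, s = 1 − 1·(-13) = 14, t = -1 − 1·14 = -15  (check: 312·14 + 291·(-15) = 3)
The row with r = 3 (the gcd) gives the Bezout coefficients s = 14, t = -15.
Result: 312 · (14) + 291 · (-15) = 3.

gcd(312, 291) = 3; s = 14, t = -15 (check: 312·14 + 291·(-15) = 3).


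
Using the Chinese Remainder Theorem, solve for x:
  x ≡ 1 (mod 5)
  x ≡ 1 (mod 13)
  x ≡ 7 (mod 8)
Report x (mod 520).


Moduli 5, 13, 8 are pairwise coprime; by CRT there is a unique solution modulo M = 5 · 13 · 8 = 520.
Solve pairwise, accumulating the modulus:
  Start with x ≡ 1 (mod 5).
  Combine with x ≡ 1 (mod 13): since gcd(5, 13) = 1, we get a unique residue mod 65.
    Write x = 1 + 5·t and substitute into x ≡ 1 (mod 13): 5·t ≡ 1 − 1 = 0 (mod 13).
    The inverse of 5 mod 13 is 8 (since 5·8 = 40 = 3·13 + 1), so t ≡ 8·0 = 0 ≡ 0 (mod 13).
    Then x = 1 + 5·0 = 1, valid modulo lcm(5, 13) = 65: x ≡ 1 (mod 65).
  Combine with x ≡ 7 (mod 8): since gcd(65, 8) = 1, we get a unique residue mod 520.
    Write x = 1 + 65·t and substitute into x ≡ 7 (mod 8): 65·t ≡ 7 − 1 = 6 (mod 8).
    Reduce coefficients mod 8: 1·t ≡ 6 (mod 8).
    So t ≡ 6 (mod 8).
    Then x = 1 + 65·6 = 391, valid modulo lcm(65, 8) = 520: x ≡ 391 (mod 520).
Verify: 391 mod 5 = 1 ✓, 391 mod 13 = 1 ✓, 391 mod 8 = 7 ✓.

x ≡ 391 (mod 520).


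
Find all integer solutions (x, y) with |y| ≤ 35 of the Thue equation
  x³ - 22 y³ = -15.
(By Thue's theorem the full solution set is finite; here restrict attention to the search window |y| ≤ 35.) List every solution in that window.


The equation is x³ - 22y³ = -15. For fixed y, x³ = 22·y³ − 15, so a solution requires the RHS to be a perfect cube.
Strategy: iterate y from -35 to 35, compute RHS = 22·y³ − 15, and check whether it is a (positive or negative) perfect cube.
Check small values of y:
  y = 0: RHS = -15 is not a perfect cube.
  y = 1: RHS = 7 is not a perfect cube.
  y = -1: RHS = -37 is not a perfect cube.
  y = 2: RHS = 161 is not a perfect cube.
  y = -2: RHS = -191 is not a perfect cube.
  y = 3: RHS = 579 is not a perfect cube.
  y = -3: RHS = -609 is not a perfect cube.
Continuing the search up to |y| = 35 finds no solutions either.
No (x, y) in the scanned range satisfies the equation.

No integer solutions with |y| ≤ 35.


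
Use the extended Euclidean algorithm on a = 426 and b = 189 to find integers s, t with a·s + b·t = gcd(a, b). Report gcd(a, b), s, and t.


Euclidean algorithm on (426, 189) — divide until remainder is 0:
  426 = 2 · 189 + 48
  189 = 3 · 48 + 45
  48 = 1 · 45 + 3
  45 = 15 · 3 + 0
gcd(426, 189) = 3.
Track Bezout coefficients alongside the remainders: start with r₀ = 426 = a·1 + b·0 (s = 1, t = 0) and r₁ = 189 = a·0 + b·1 (s = 0, t = 1); each new remainder r_{k+1} = r_{k-1} − q_k·r_k inherits s_{k+1} = s_{k-1} − q_k·s_k, t_{k+1} = t_{k-1} − q_k·t_k, so r_k = a·s_k + b·t_k at every step:
  q = 2: r = 48, s = 1 − 2·0 = 1, t = 0 − 2·1 = -2  (check: 426·1 + 189·(-2) = 48)
  q = 3: r = 45, s = 0 − 3·1 = -3, t = 1 − 3·(-2) = 7  (check: 426·(-3) + 189·7 = 45)
  q = 1: r = 3, s = 1 − 1·(-3) = 4, t = -2 − 1·7 = -9  (check: 426·4 + 189·(-9) = 3)
The row with r = 3 (the gcd) gives the Bezout coefficients s = 4, t = -9.
Result: 426 · (4) + 189 · (-9) = 3.

gcd(426, 189) = 3; s = 4, t = -9 (check: 426·4 + 189·(-9) = 3).


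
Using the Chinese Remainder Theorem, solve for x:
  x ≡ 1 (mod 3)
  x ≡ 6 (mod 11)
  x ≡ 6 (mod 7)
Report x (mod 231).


Moduli 3, 11, 7 are pairwise coprime; by CRT there is a unique solution modulo M = 3 · 11 · 7 = 231.
Solve pairwise, accumulating the modulus:
  Start with x ≡ 1 (mod 3).
  Combine with x ≡ 6 (mod 11): since gcd(3, 11) = 1, we get a unique residue mod 33.
    Write x = 1 + 3·t and substitute into x ≡ 6 (mod 11): 3·t ≡ 6 − 1 = 5 (mod 11).
    The inverse of 3 mod 11 is 4 (since 3·4 = 12 = 1·11 + 1), so t ≡ 4·5 = 20 ≡ 9 (mod 11).
    Then x = 1 + 3·9 = 28, valid modulo lcm(3, 11) = 33: x ≡ 28 (mod 33).
  Combine with x ≡ 6 (mod 7): since gcd(33, 7) = 1, we get a unique residue mod 231.
    Write x = 28 + 33·t and substitute into x ≡ 6 (mod 7): 33·t ≡ 6 − 28 = -22 (mod 7).
    Reduce coefficients mod 7: 5·t ≡ 6 (mod 7).
    The inverse of 5 mod 7 is 3 (since 5·3 = 15 = 2·7 + 1), so t ≡ 3·6 = 18 ≡ 4 (mod 7).
    Then x = 28 + 33·4 = 160, valid modulo lcm(33, 7) = 231: x ≡ 160 (mod 231).
Verify: 160 mod 3 = 1 ✓, 160 mod 11 = 6 ✓, 160 mod 7 = 6 ✓.

x ≡ 160 (mod 231).


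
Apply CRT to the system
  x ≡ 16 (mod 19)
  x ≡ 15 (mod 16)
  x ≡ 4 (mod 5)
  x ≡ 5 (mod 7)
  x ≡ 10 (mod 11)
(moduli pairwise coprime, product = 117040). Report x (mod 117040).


Product of moduli M = 19 · 16 · 5 · 7 · 11 = 117040.
Merge one congruence at a time:
  Start: x ≡ 16 (mod 19).
  Combine with x ≡ 15 (mod 16); new modulus lcm = 304.
    Write x = 16 + 19·t and substitute into x ≡ 15 (mod 16): 19·t ≡ 15 − 16 = -1 (mod 16).
    Reduce coefficients mod 16: 3·t ≡ 15 (mod 16).
    The inverse of 3 mod 16 is 11 (since 3·11 = 33 = 2·16 + 1), so t ≡ 11·15 = 165 ≡ 5 (mod 16).
    Then x = 16 + 19·5 = 111, valid modulo lcm(19, 16) = 304: x ≡ 111 (mod 304).
  Combine with x ≡ 4 (mod 5); new modulus lcm = 1520.
    Write x = 111 + 304·t and substitute into x ≡ 4 (mod 5): 304·t ≡ 4 − 111 = -107 (mod 5).
    Reduce coefficients mod 5: 4·t ≡ 3 (mod 5).
    The inverse of 4 mod 5 is 4 (since 4·4 = 16 = 3·5 + 1), so t ≡ 4·3 = 12 ≡ 2 (mod 5).
    Then x = 111 + 304·2 = 719, valid modulo lcm(304, 5) = 1520: x ≡ 719 (mod 1520).
  Combine with x ≡ 5 (mod 7); new modulus lcm = 10640.
    Write x = 719 + 1520·t and substitute into x ≡ 5 (mod 7): 1520·t ≡ 5 − 719 = -714 (mod 7).
    Reduce coefficients mod 7: 1·t ≡ 0 (mod 7).
    So t ≡ 0 (mod 7).
    Then x = 719 + 1520·0 = 719, valid modulo lcm(1520, 7) = 10640: x ≡ 719 (mod 10640).
  Combine with x ≡ 10 (mod 11); new modulus lcm = 117040.
    Write x = 719 + 10640·t and substitute into x ≡ 10 (mod 11): 10640·t ≡ 10 − 719 = -709 (mod 11).
    Reduce coefficients mod 11: 3·t ≡ 6 (mod 11).
    The inverse of 3 mod 11 is 4 (since 3·4 = 12 = 1·11 + 1), so t ≡ 4·6 = 24 ≡ 2 (mod 11).
    Then x = 719 + 10640·2 = 21999, valid modulo lcm(10640, 11) = 117040: x ≡ 21999 (mod 117040).
Verify against each original: 21999 mod 19 = 16, 21999 mod 16 = 15, 21999 mod 5 = 4, 21999 mod 7 = 5, 21999 mod 11 = 10.

x ≡ 21999 (mod 117040).


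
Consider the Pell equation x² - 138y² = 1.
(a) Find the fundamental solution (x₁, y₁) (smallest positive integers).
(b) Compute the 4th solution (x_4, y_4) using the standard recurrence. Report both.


Step 1: Find the fundamental solution (x₁, y₁) of x² - 138y² = 1.
  Expand √138 as a continued fraction. a₀ = ⌊√138⌋ = 11; iterate m_{k+1} = d_k·a_k − m_k, d_{k+1} = (138 − m_{k+1}²)/d_k, a_{k+1} = ⌊(a₀ + m_{k+1})/d_{k+1}⌋ (starting m₀ = 0, d₀ = 1), with convergents p_k = a_k·p_{k-1} + p_{k-2}, q_k = a_k·q_{k-1} + q_{k-2} (p₋₁ = 1, q₋₁ = 0):
  k = 0: a₀ = 11; p₀/q₀ = 11/1; p₀² − 138·q₀² = 121 − 138 = -17.
  k = 1: m = 11, d = 17, a = ⌊(11 + 11)/17⌋ = 1; p/q = (1·11 + 1)/(1·1 + 0) = 12/1; p² − 138·q² = 144 − 138 = 6.
  k = 2: m = 6, d = 6, a = ⌊(11 + 6)/6⌋ = 2; p/q = (2·12 + 11)/(2·1 + 1) = 35/3; p² − 138·q² = 1225 − 1242 = -17.
  k = 3: m = 6, d = 17, a = ⌊(11 + 6)/17⌋ = 1; p/q = (1·35 + 12)/(1·3 + 1) = 47/4; p² − 138·q² = 2209 − 2208 = 1.
  The first convergent with p² − 138·q² = 1 gives the fundamental solution (x₁, y₁) = (47, 4).
Step 2: Apply the recurrence (x_{n+1}, y_{n+1}) = (x₁x_n + 138y₁y_n, x₁y_n + y₁x_n) repeatedly.
  From (x_1, y_1) = (47, 4): x_2 = 47·47 + 138·4·4 = 4417; y_2 = 47·4 + 4·47 = 376.
  From (x_2, y_2) = (4417, 376): x_3 = 47·4417 + 138·4·376 = 415151; y_3 = 47·376 + 4·4417 = 35340.
  From (x_3, y_3) = (415151, 35340): x_4 = 47·415151 + 138·4·35340 = 39019777; y_4 = 47·35340 + 4·415151 = 3321584.
Step 3: Verify x_4² - 138·y_4² = 1522542997129729 - 1522542997129728 = 1 (should be 1). ✓

(x_1, y_1) = (47, 4); (x_4, y_4) = (39019777, 3321584).


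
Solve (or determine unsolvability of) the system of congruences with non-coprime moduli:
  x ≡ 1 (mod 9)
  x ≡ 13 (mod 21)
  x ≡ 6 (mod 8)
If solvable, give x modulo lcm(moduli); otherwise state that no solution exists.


Moduli 9, 21, 8 are not pairwise coprime, so CRT works modulo lcm(m_i) when all pairwise compatibility conditions hold.
Pairwise compatibility: gcd(m_i, m_j) must divide a_i - a_j for every pair.
Merge one congruence at a time:
  Start: x ≡ 1 (mod 9).
  Combine with x ≡ 13 (mod 21): gcd(9, 21) = 3; 13 - 1 = 12, which IS divisible by 3, so compatible.
    Write x = 1 + 9·t and substitute into x ≡ 13 (mod 21): 9·t ≡ 13 − 1 = 12 (mod 21).
    Divide the congruence (and modulus) by g = 3: 3·t ≡ 4 (mod 7).
    The inverse of 3 mod 7 is 5 (since 3·5 = 15 = 2·7 + 1), so t ≡ 5·4 = 20 ≡ 6 (mod 7).
    Then x = 1 + 9·6 = 55, valid modulo lcm(9, 21) = 63: x ≡ 55 (mod 63).
  Combine with x ≡ 6 (mod 8): gcd(63, 8) = 1; 6 - 55 = -49, which IS divisible by 1, so compatible.
    Write x = 55 + 63·t and substitute into x ≡ 6 (mod 8): 63·t ≡ 6 − 55 = -49 (mod 8).
    Reduce coefficients mod 8: 7·t ≡ 7 (mod 8).
    The inverse of 7 mod 8 is 7 (since 7·7 = 49 = 6·8 + 1), so t ≡ 7·7 = 49 ≡ 1 (mod 8).
    Then x = 55 + 63·1 = 118, valid modulo lcm(63, 8) = 504: x ≡ 118 (mod 504).
Verify: 118 mod 9 = 1, 118 mod 21 = 13, 118 mod 8 = 6.

x ≡ 118 (mod 504).


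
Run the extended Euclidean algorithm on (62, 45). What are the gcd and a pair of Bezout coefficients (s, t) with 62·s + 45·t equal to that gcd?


Euclidean algorithm on (62, 45) — divide until remainder is 0:
  62 = 1 · 45 + 17
  45 = 2 · 17 + 11
  17 = 1 · 11 + 6
  11 = 1 · 6 + 5
  6 = 1 · 5 + 1
  5 = 5 · 1 + 0
gcd(62, 45) = 1.
Track Bezout coefficients alongside the remainders: start with r₀ = 62 = a·1 + b·0 (s = 1, t = 0) and r₁ = 45 = a·0 + b·1 (s = 0, t = 1); each new remainder r_{k+1} = r_{k-1} − q_k·r_k inherits s_{k+1} = s_{k-1} − q_k·s_k, t_{k+1} = t_{k-1} − q_k·t_k, so r_k = a·s_k + b·t_k at every step:
  q = 1: r = 17, s = 1 − 1·0 = 1, t = 0 − 1·1 = -1  (check: 62·1 + 45·(-1) = 17)
  q = 2: r = 11, s = 0 − 2·1 = -2, t = 1 − 2·(-1) = 3  (check: 62·(-2) + 45·3 = 11)
  q = 1: r = 6, s = 1 − 1·(-2) = 3, t = -1 − 1·3 = -4  (check: 62·3 + 45·(-4) = 6)
  q = 1: r = 5, s = -2 − 1·3 = -5, t = 3 − 1·(-4) = 7  (check: 62·(-5) + 45·7 = 5)
  q = 1: r = 1, s = 3 − 1·(-5) = 8, t = -4 − 1·7 = -11  (check: 62·8 + 45·(-11) = 1)
The row with r = 1 (the gcd) gives the Bezout coefficients s = 8, t = -11.
Result: 62 · (8) + 45 · (-11) = 1.

gcd(62, 45) = 1; s = 8, t = -11 (check: 62·8 + 45·(-11) = 1).


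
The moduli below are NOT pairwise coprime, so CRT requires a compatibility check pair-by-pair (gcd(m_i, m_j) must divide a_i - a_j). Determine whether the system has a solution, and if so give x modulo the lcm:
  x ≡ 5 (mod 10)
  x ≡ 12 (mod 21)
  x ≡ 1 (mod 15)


Moduli 10, 21, 15 are not pairwise coprime, so CRT works modulo lcm(m_i) when all pairwise compatibility conditions hold.
Pairwise compatibility: gcd(m_i, m_j) must divide a_i - a_j for every pair.
Merge one congruence at a time:
  Start: x ≡ 5 (mod 10).
  Combine with x ≡ 12 (mod 21): gcd(10, 21) = 1; 12 - 5 = 7, which IS divisible by 1, so compatible.
    Write x = 5 + 10·t and substitute into x ≡ 12 (mod 21): 10·t ≡ 12 − 5 = 7 (mod 21).
    The inverse of 10 mod 21 is 19 (since 10·19 = 190 = 9·21 + 1), so t ≡ 19·7 = 133 ≡ 7 (mod 21).
    Then x = 5 + 10·7 = 75, valid modulo lcm(10, 21) = 210: x ≡ 75 (mod 210).
  Combine with x ≡ 1 (mod 15): gcd(210, 15) = 15, and 1 - 75 = -74 is NOT divisible by 15.
    ⇒ system is inconsistent (no integer solution).

No solution (the system is inconsistent).


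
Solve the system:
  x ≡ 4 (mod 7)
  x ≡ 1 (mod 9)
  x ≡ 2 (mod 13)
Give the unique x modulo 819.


Moduli 7, 9, 13 are pairwise coprime; by CRT there is a unique solution modulo M = 7 · 9 · 13 = 819.
Solve pairwise, accumulating the modulus:
  Start with x ≡ 4 (mod 7).
  Combine with x ≡ 1 (mod 9): since gcd(7, 9) = 1, we get a unique residue mod 63.
    Write x = 4 + 7·t and substitute into x ≡ 1 (mod 9): 7·t ≡ 1 − 4 = -3 (mod 9).
    Reduce coefficients mod 9: 7·t ≡ 6 (mod 9).
    The inverse of 7 mod 9 is 4 (since 7·4 = 28 = 3·9 + 1), so t ≡ 4·6 = 24 ≡ 6 (mod 9).
    Then x = 4 + 7·6 = 46, valid modulo lcm(7, 9) = 63: x ≡ 46 (mod 63).
  Combine with x ≡ 2 (mod 13): since gcd(63, 13) = 1, we get a unique residue mod 819.
    Write x = 46 + 63·t and substitute into x ≡ 2 (mod 13): 63·t ≡ 2 − 46 = -44 (mod 13).
    Reduce coefficients mod 13: 11·t ≡ 8 (mod 13).
    The inverse of 11 mod 13 is 6 (since 11·6 = 66 = 5·13 + 1), so t ≡ 6·8 = 48 ≡ 9 (mod 13).
    Then x = 46 + 63·9 = 613, valid modulo lcm(63, 13) = 819: x ≡ 613 (mod 819).
Verify: 613 mod 7 = 4 ✓, 613 mod 9 = 1 ✓, 613 mod 13 = 2 ✓.

x ≡ 613 (mod 819).


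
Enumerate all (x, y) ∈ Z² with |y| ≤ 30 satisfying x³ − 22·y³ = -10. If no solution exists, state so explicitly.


The equation is x³ - 22y³ = -10. For fixed y, x³ = 22·y³ − 10, so a solution requires the RHS to be a perfect cube.
Strategy: iterate y from -30 to 30, compute RHS = 22·y³ − 10, and check whether it is a (positive or negative) perfect cube.
Check small values of y:
  y = 0: RHS = -10 is not a perfect cube.
  y = 1: RHS = 12 is not a perfect cube.
  y = -1: RHS = -32 is not a perfect cube.
  y = 2: RHS = 166 is not a perfect cube.
  y = -2: RHS = -186 is not a perfect cube.
  y = 3: RHS = 584 is not a perfect cube.
  y = -3: RHS = -604 is not a perfect cube.
Continuing the search up to |y| = 30 finds no solutions either.
No (x, y) in the scanned range satisfies the equation.

No integer solutions with |y| ≤ 30.


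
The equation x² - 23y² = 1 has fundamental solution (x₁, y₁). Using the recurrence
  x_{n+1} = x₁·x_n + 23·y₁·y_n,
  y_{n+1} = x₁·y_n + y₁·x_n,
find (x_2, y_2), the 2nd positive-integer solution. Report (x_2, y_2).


Step 1: Find the fundamental solution (x₁, y₁) of x² - 23y² = 1.
  Expand √23 as a continued fraction. a₀ = ⌊√23⌋ = 4; iterate m_{k+1} = d_k·a_k − m_k, d_{k+1} = (23 − m_{k+1}²)/d_k, a_{k+1} = ⌊(a₀ + m_{k+1})/d_{k+1}⌋ (starting m₀ = 0, d₀ = 1), with convergents p_k = a_k·p_{k-1} + p_{k-2}, q_k = a_k·q_{k-1} + q_{k-2} (p₋₁ = 1, q₋₁ = 0):
  k = 0: a₀ = 4; p₀/q₀ = 4/1; p₀² − 23·q₀² = 16 − 23 = -7.
  k = 1: m = 4, d = 7, a = ⌊(4 + 4)/7⌋ = 1; p/q = (1·4 + 1)/(1·1 + 0) = 5/1; p² − 23·q² = 25 − 23 = 2.
  k = 2: m = 3, d = 2, a = ⌊(4 + 3)/2⌋ = 3; p/q = (3·5 + 4)/(3·1 + 1) = 19/4; p² − 23·q² = 361 − 368 = -7.
  k = 3: m = 3, d = 7, a = ⌊(4 + 3)/7⌋ = 1; p/q = (1·19 + 5)/(1·4 + 1) = 24/5; p² − 23·q² = 576 − 575 = 1.
  The first convergent with p² − 23·q² = 1 gives the fundamental solution (x₁, y₁) = (24, 5).
Step 2: Apply the recurrence (x_{n+1}, y_{n+1}) = (x₁x_n + 23y₁y_n, x₁y_n + y₁x_n) repeatedly.
  From (x_1, y_1) = (24, 5): x_2 = 24·24 + 23·5·5 = 1151; y_2 = 24·5 + 5·24 = 240.
Step 3: Verify x_2² - 23·y_2² = 1324801 - 1324800 = 1 (should be 1). ✓

(x_1, y_1) = (24, 5); (x_2, y_2) = (1151, 240).


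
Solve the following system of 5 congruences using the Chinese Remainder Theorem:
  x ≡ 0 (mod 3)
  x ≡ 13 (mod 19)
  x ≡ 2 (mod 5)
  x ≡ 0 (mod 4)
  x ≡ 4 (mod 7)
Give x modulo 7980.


Product of moduli M = 3 · 19 · 5 · 4 · 7 = 7980.
Merge one congruence at a time:
  Start: x ≡ 0 (mod 3).
  Combine with x ≡ 13 (mod 19); new modulus lcm = 57.
    Write x = 0 + 3·t and substitute into x ≡ 13 (mod 19): 3·t ≡ 13 − 0 = 13 (mod 19).
    The inverse of 3 mod 19 is 13 (since 3·13 = 39 = 2·19 + 1), so t ≡ 13·13 = 169 ≡ 17 (mod 19).
    Then x = 0 + 3·17 = 51, valid modulo lcm(3, 19) = 57: x ≡ 51 (mod 57).
  Combine with x ≡ 2 (mod 5); new modulus lcm = 285.
    Write x = 51 + 57·t and substitute into x ≡ 2 (mod 5): 57·t ≡ 2 − 51 = -49 (mod 5).
    Reduce coefficients mod 5: 2·t ≡ 1 (mod 5).
    The inverse of 2 mod 5 is 3 (since 2·3 = 6 = 1·5 + 1), so t ≡ 3·1 = 3 ≡ 3 (mod 5).
    Then x = 51 + 57·3 = 222, valid modulo lcm(57, 5) = 285: x ≡ 222 (mod 285).
  Combine with x ≡ 0 (mod 4); new modulus lcm = 1140.
    Write x = 222 + 285·t and substitute into x ≡ 0 (mod 4): 285·t ≡ 0 − 222 = -222 (mod 4).
    Reduce coefficients mod 4: 1·t ≡ 2 (mod 4).
    So t ≡ 2 (mod 4).
    Then x = 222 + 285·2 = 792, valid modulo lcm(285, 4) = 1140: x ≡ 792 (mod 1140).
  Combine with x ≡ 4 (mod 7); new modulus lcm = 7980.
    Write x = 792 + 1140·t and substitute into x ≡ 4 (mod 7): 1140·t ≡ 4 − 792 = -788 (mod 7).
    Reduce coefficients mod 7: 6·t ≡ 3 (mod 7).
    The inverse of 6 mod 7 is 6 (since 6·6 = 36 = 5·7 + 1), so t ≡ 6·3 = 18 ≡ 4 (mod 7).
    Then x = 792 + 1140·4 = 5352, valid modulo lcm(1140, 7) = 7980: x ≡ 5352 (mod 7980).
Verify against each original: 5352 mod 3 = 0, 5352 mod 19 = 13, 5352 mod 5 = 2, 5352 mod 4 = 0, 5352 mod 7 = 4.

x ≡ 5352 (mod 7980).


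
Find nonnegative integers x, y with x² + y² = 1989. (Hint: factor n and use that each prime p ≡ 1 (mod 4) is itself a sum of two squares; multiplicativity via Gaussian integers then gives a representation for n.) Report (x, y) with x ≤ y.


Step 1: Factor n = 1989 = 3^2 · 13 · 17.
Step 2: Check the mod-4 condition on each prime factor: 3 ≡ 3 (mod 4), exponent 2 (must be even); 13 ≡ 1 (mod 4), exponent 1; 17 ≡ 1 (mod 4), exponent 1.
All primes ≡ 3 (mod 4) appear to even exponent (or don't appear), so by the two-squares theorem n IS expressible as a sum of two squares.
Step 3: Build a representation. Group n = k² · m with k = 3 and m = 13 · 17 = 221 (a product of primes ≡ 1 (mod 4)); a representation of m scales to one of n via (k·x)² + (k·y)² = k²(x² + y²). Each prime p ≡ 1 (mod 4) is itself a sum of two squares; find a² by testing p − a² for a perfect square:
  13: 13 − 1² = 12, 13 − 2² = 9 = 3² ⇒ 13 = 2² + 3².
  17: 17 − 1² = 16 = 4² ⇒ 17 = 1² + 4².
  Combine using the Brahmagupta–Fibonacci identity (a² + b²)(c² + d²) = (ac − bd)² + (ad + bc)² = (ac + bd)² + (ad − bc)²:
  13 · 17 = 221: from (2² + 3²)(1² + 4²), take (2·1 − 3·4, 2·4 + 3·1) = (2 − 12, 8 + 3) = (-10, 11); dropping signs (only squares matter) gives (10, 11); check 10² + 11² = 100 + 121 = 221 ✓.
  Scale by k = 3: (3·10, 3·11) = (30, 33).
Step 4: Order so x ≤ y and verify: 30² + 33² = 900 + 1089 = 1989 = n. ✓

n = 1989 = 30² + 33² (one valid representation with x ≤ y).
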